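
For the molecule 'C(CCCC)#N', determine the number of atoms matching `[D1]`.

2

The query [D1] means: atom with exactly one heavy-atom neighbour (degree 1).
Check the 6 heavy atoms by environment: 4× C (D2) → no; 1× C (D1) → match; 1× N (D1) → match.
Summing the matching environments: 1 + 1 = 2 matching atoms.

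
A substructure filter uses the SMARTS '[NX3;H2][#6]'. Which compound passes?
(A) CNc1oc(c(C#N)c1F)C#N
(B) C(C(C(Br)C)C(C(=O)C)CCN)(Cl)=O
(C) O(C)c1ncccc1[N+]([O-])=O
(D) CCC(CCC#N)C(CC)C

B

[NX3;H2][#6] describes a trivalent nitrogen with two H attached to carbon (a primary amine).
(A) has a nitrile (-C#N) but the nitrogen is NX1 (triple-bonded), not NX3 with two H.
(B) contains a primary amino group (-NH2), which satisfies every atom and bond constraint.
(C) has a nitro group (-[N+](=O)[O-]) but the nitrogen is [N+] with no H, not NX3H2.
(D) has a nitrile (-C#N) but the nitrogen is NX1 (triple-bonded), not NX3 with two H.
So the answer is (B).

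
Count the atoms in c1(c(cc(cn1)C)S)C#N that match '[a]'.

6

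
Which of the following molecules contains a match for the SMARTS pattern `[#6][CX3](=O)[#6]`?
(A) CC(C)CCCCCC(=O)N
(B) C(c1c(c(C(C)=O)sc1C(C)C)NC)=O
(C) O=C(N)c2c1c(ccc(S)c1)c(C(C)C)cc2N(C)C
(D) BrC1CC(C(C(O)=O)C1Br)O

[#6][CX3](=O)[#6] describes a carbonyl carbon (no H) flanked by two carbons (a ketone).
(A) has a primary amide (-C(=O)NH2) but one neighbour of the carbonyl carbon is N, not C.
(B) contains an acetyl/ketone group (-C(=O)CH3), which satisfies every atom and bond constraint.
(C) has a primary amide (-C(=O)NH2) but one neighbour of the carbonyl carbon is N, not C.
(D) has a carboxylic acid group (-C(=O)OH) but one neighbour of the carbonyl carbon is O, not C.
So the answer is (B).

B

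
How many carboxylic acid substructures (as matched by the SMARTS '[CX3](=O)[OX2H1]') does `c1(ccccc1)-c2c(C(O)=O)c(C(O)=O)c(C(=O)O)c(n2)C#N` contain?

3

[CX3](=O)[OX2H1] is the SMARTS for a carboxylic acid: an sp2 carbon double-bonded to O and single-bonded to an -OH oxygen.
The molecule carries 3 separate instances of a carboxylic acid group (-C(=O)OH) meeting every constraint; each maps to a distinct set of atoms, giving 3 matches.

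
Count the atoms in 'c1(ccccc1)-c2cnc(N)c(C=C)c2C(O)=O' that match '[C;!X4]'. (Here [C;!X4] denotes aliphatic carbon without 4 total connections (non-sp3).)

3

Check the 18 heavy atoms by environment: 1× n (aromatic, X2) → no; 11× c (aromatic, X3) → no; 1× N (X3) → no; 3× C (X3) → match; 1× O (X1) → no; 1× O (X2) → no.
That gives 3 matching atoms.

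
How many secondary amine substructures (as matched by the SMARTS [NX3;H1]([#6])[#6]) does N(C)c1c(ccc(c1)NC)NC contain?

3

[NX3;H1]([#6])[#6] is the SMARTS for a secondary amine: a trivalent nitrogen with one H, bonded to two carbons.
The molecule carries 3 separate instances of an N-methylamino group (-NHCH3) meeting every constraint; each maps to a distinct set of atoms, giving 3 matches.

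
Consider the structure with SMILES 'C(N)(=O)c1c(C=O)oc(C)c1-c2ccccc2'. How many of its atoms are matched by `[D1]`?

4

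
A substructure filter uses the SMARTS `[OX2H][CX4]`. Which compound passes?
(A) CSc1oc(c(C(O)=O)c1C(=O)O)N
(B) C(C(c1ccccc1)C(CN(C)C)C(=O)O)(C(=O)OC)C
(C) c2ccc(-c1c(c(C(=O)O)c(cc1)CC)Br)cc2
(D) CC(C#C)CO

[OX2H][CX4] describes a hydroxyl oxygen bound to an sp3 (X4) carbon (an aliphatic alcohol).
(A) has a carboxylic acid group (-C(=O)OH) but the -OH is on a CX3 carbonyl carbon, not a CX4 carbon.
(B) has a carboxylic acid group (-C(=O)OH) but the -OH is on a CX3 carbonyl carbon, not a CX4 carbon.
(C) has a carboxylic acid group (-C(=O)OH) but the -OH is on a CX3 carbonyl carbon, not a CX4 carbon.
(D) contains a hydroxyl group (-OH), which satisfies every atom and bond constraint.
So the answer is (D).

D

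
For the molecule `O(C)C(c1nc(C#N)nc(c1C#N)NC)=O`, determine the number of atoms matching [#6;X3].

The query [#6;X3] means: any carbon (aromatic or not) with three total connections.
Check the 16 heavy atoms by environment: 2× n (aromatic, X2) → no; 4× c (aromatic, X3) → match; 1× N (X3) → no; 2× C (X4) → no; 1× C (X3) → match; 1× O (X1) → no; 1× O (X2) → no; 2× C (X2) → no; 2× N (X1) → no.
Summing the matching environments: 4 + 1 = 5 matching atoms.

5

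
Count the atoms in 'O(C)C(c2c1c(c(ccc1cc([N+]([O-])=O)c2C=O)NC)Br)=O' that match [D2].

The query [D2] means: atom with exactly two heavy-atom neighbours.
Check the 22 heavy atoms by environment: 7× c (aromatic, D3) → no; 3× c (aromatic, D2) → match; 1× C (D2) → match; 3× O (D1) → no; 1× Br (D1) → no; 1× N (D2) → match; 2× C (D1) → no; 1× C (D3) → no; 1× O (D2) → match; 1× N (charge +1, D3) → no; 1× O (charge -1, D1) → no.
Summing the matching environments: 3 + 1 + 1 + 1 = 6 matching atoms.

6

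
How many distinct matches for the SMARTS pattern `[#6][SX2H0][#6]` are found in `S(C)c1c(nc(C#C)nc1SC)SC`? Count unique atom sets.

[#6][SX2H0][#6] is the SMARTS for a thioether: an aliphatic sulfur bridging two carbons with no H on the sulfur.
The molecule carries 3 separate instances of a methylthio ether (-SCH3) meeting every constraint; each maps to a distinct set of atoms, giving 3 matches.

3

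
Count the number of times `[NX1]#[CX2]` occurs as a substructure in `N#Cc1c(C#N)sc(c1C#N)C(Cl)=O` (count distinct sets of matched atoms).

[NX1]#[CX2] is the SMARTS for a nitrile: a nitrogen triple-bonded to a two-connected carbon.
The molecule carries 3 separate instances of a nitrile (-C#N) meeting every constraint; each maps to a distinct set of atoms, giving 3 matches.

3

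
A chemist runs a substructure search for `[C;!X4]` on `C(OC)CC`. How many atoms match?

0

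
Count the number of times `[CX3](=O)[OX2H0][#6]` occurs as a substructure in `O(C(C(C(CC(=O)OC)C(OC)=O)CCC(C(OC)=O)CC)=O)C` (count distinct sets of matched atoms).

4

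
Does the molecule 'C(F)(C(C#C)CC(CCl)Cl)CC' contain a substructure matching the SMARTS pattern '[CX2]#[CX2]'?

Yes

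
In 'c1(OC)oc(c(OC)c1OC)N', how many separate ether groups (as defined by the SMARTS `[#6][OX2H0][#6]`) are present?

[#6][OX2H0][#6] is the SMARTS for an ether: an aliphatic oxygen bridging two carbons with no H on the oxygen.
The molecule carries 3 separate instances of a methoxy ether (-OCH3) meeting every constraint; each maps to a distinct set of atoms, giving 3 matches.

3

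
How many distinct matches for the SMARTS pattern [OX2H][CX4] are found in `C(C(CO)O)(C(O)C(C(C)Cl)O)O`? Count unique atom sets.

5

[OX2H][CX4] is the SMARTS for an aliphatic alcohol: a hydroxyl oxygen bound to an sp3 (X4) carbon.
The molecule carries 5 separate instances of a hydroxyl group (-OH) meeting every constraint; each maps to a distinct set of atoms, giving 5 matches.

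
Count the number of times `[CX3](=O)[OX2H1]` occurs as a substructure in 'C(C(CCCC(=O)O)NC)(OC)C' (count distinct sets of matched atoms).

[CX3](=O)[OX2H1] is the SMARTS for a carboxylic acid: an sp2 carbon double-bonded to O and single-bonded to an -OH oxygen.
Exactly one fragment in the molecule meets all constraints, giving 1 match.

1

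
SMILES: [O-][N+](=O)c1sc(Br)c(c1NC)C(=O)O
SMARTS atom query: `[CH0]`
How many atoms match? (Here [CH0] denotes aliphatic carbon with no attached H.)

1

Check the 14 heavy atoms by environment: 1× s (aromatic, H0) → no; 4× c (aromatic, H0) → no; 1× N (charge +1, H0) → no; 1× O (charge -1, H0) → no; 2× O (H0) → no; 1× Br (H0) → no; 1× C (H0) → match; 1× O (H1) → no; 1× N (H1) → no; 1× C (H3) → no.
That gives 1 matching atom.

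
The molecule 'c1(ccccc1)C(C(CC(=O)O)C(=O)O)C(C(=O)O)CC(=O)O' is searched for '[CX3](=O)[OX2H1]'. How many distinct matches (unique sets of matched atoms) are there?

4

[CX3](=O)[OX2H1] is the SMARTS for a carboxylic acid: an sp2 carbon double-bonded to O and single-bonded to an -OH oxygen.
The molecule carries 4 separate instances of a carboxylic acid group (-C(=O)OH) meeting every constraint; each maps to a distinct set of atoms, giving 4 matches.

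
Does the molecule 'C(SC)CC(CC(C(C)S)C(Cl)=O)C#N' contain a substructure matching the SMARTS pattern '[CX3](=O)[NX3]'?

No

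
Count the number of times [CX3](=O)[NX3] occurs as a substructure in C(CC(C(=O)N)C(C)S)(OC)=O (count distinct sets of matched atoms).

1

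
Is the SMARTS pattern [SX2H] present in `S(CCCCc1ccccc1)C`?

No

The pattern [SX2H] describes an aliphatic sulfur with two connections, one being H — a thiol.
The closest candidate here is a methylthio ether (-SCH3), but the sulfur has H0 (bonded to two carbons), not H1. No other fragment satisfies the full query, so there is no match.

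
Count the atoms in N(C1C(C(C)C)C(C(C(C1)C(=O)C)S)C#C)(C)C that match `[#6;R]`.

6

The query [#6;R] means: carbon that is part of a ring.
Check the 18 heavy atoms by environment: 6× C (in 6-ring) → match; 9× C (acyclic) → no; 1× O (acyclic) → no; 1× S (acyclic) → no; 1× N (acyclic) → no.
That gives 6 matching atoms.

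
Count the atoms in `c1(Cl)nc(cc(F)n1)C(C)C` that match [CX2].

0

Check the 11 heavy atoms by environment: 2× n (aromatic, X2) → no; 4× c (aromatic, X3) → no; 3× C (X4) → no; 1× F (X1) → no; 1× Cl (X1) → no.
No environment satisfies the query, so 0 matching atoms.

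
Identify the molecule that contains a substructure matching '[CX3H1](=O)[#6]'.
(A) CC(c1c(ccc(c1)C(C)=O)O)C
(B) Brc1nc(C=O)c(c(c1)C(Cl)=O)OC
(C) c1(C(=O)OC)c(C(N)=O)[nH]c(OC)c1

[CX3H1](=O)[#6] describes an sp2 carbon with one H, double-bonded to O and single-bonded to carbon (an aldehyde).
(A) has an acetyl/ketone group (-C(=O)CH3) but the carbonyl carbon has H0 (two carbon neighbours), not H1.
(B) contains an aldehyde (-CHO), which satisfies every atom and bond constraint.
(C) has a methyl-ester group (-C(=O)OCH3) but the carbonyl carbon has H0, not H1.
So the answer is (B).

B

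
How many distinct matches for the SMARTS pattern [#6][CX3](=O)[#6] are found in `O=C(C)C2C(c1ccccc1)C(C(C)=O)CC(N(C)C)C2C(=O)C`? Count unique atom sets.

3

[#6][CX3](=O)[#6] is the SMARTS for a ketone: a carbonyl carbon (no H) flanked by two carbons.
The molecule carries 3 separate instances of an acetyl/ketone group (-C(=O)CH3) meeting every constraint; each maps to a distinct set of atoms, giving 3 matches.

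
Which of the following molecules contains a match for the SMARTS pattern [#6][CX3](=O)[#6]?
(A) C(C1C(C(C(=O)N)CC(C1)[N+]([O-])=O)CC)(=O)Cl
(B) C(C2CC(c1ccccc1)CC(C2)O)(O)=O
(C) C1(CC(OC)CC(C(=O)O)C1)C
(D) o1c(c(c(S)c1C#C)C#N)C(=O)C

[#6][CX3](=O)[#6] describes a carbonyl carbon (no H) flanked by two carbons (a ketone).
(A) has a primary amide (-C(=O)NH2) but one neighbour of the carbonyl carbon is N, not C.
(B) has a carboxylic acid group (-C(=O)OH) but one neighbour of the carbonyl carbon is O, not C.
(C) has a carboxylic acid group (-C(=O)OH) but one neighbour of the carbonyl carbon is O, not C.
(D) contains an acetyl/ketone group (-C(=O)CH3), which satisfies every atom and bond constraint.
So the answer is (D).

D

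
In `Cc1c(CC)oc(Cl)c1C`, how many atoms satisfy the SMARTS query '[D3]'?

4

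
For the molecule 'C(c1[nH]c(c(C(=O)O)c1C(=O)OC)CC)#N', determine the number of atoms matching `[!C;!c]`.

6

Check the 16 heavy atoms by environment: 1× n (aromatic) → match; 4× c (aromatic) → no; 6× C → no; 4× O → match; 1× N → match.
Summing the matching environments: 1 + 4 + 1 = 6 matching atoms.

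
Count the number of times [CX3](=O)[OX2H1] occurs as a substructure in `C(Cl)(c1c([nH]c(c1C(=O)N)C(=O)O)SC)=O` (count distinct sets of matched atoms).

1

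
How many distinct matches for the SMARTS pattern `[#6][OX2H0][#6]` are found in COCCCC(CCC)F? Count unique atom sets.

[#6][OX2H0][#6] is the SMARTS for an ether: an aliphatic oxygen bridging two carbons with no H on the oxygen.
Exactly one fragment in the molecule meets all constraints, giving 1 match.

1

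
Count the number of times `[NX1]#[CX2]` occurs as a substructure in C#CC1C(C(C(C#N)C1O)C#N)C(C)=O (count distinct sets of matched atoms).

[NX1]#[CX2] is the SMARTS for a nitrile: a nitrogen triple-bonded to a two-connected carbon.
The molecule carries 2 separate instances of a nitrile (-C#N) meeting every constraint; each maps to a distinct set of atoms, giving 2 matches.

2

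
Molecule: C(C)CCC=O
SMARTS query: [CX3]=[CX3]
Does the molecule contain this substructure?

No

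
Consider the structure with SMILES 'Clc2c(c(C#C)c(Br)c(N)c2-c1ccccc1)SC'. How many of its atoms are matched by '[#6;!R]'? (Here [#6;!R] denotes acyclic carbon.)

3

The query [#6;!R] means: carbon not in any ring.
Check the 19 heavy atoms by environment: 12× c (aromatic, in 6-ring) → no; 1× S (acyclic) → no; 3× C (acyclic) → match; 1× Br (acyclic) → no; 1× N (acyclic) → no; 1× Cl (acyclic) → no.
That gives 3 matching atoms.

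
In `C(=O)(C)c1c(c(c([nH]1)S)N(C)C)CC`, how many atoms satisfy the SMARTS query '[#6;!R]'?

Check the 14 heavy atoms by environment: 1× n (aromatic, in 5-ring) → no; 4× c (aromatic, in 5-ring) → no; 6× C (acyclic) → match; 1× O (acyclic) → no; 1× S (acyclic) → no; 1× N (acyclic) → no.
That gives 6 matching atoms.

6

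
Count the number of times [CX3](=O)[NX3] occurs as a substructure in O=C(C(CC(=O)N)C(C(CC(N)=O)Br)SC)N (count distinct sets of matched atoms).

3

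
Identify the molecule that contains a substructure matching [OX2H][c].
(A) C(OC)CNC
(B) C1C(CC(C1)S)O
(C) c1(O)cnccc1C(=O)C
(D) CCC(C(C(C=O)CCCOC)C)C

C

[OX2H][c] describes a hydroxyl oxygen attached to an aromatic carbon (a phenol).
(A) has a methoxy ether (-OCH3) but the oxygen has H0, not H1.
(B) has a hydroxyl group (-OH) but the -OH is on an aliphatic carbon, not an aromatic c.
(C) contains a hydroxyl group (-OH), which satisfies every atom and bond constraint.
(D) has a methoxy ether (-OCH3) but the oxygen has H0, not H1.
So the answer is (C).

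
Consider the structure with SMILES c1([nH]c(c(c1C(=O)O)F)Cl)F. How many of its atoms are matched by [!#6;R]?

1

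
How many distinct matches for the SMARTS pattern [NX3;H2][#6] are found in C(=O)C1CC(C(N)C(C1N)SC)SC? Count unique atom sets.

[NX3;H2][#6] is the SMARTS for a primary amine: a trivalent nitrogen with two H attached to carbon.
The molecule carries 2 separate instances of a primary amino group (-NH2) meeting every constraint; each maps to a distinct set of atoms, giving 2 matches.

2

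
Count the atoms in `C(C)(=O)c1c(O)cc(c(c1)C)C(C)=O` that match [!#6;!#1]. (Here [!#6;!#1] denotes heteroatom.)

Check the 14 heavy atoms by environment: 6× c (aromatic) → no; 3× O → match; 5× C → no.
That gives 3 matching atoms.

3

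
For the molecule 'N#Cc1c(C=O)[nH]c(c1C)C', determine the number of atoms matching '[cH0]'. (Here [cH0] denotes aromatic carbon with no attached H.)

The query [cH0] means: aromatic carbon with no attached hydrogen (substituted or ring-fusion).
Check the 11 heavy atoms by environment: 1× n (aromatic, H1) → no; 4× c (aromatic, H0) → match; 1× C (H1) → no; 1× O (H0) → no; 2× C (H3) → no; 1× C (H0) → no; 1× N (H0) → no.
That gives 4 matching atoms.

4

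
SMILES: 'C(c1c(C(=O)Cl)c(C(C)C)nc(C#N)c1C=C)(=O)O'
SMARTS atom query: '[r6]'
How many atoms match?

6

The query [r6] means: r6 matches atoms in a six-membered ring.
Check the 19 heavy atoms by environment: 1× n (aromatic, in 6-ring) → match; 5× c (aromatic, in 6-ring) → match; 8× C (acyclic) → no; 3× O (acyclic) → no; 1× Cl (acyclic) → no; 1× N (acyclic) → no.
Summing the matching environments: 1 + 5 = 6 matching atoms.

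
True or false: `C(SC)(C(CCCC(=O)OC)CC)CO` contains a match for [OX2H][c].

False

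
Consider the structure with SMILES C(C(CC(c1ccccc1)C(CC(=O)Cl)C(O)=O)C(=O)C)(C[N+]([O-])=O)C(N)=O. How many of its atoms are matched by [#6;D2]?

8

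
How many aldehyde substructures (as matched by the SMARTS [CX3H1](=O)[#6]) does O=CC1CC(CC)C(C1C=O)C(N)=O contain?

2

[CX3H1](=O)[#6] is the SMARTS for an aldehyde: an sp2 carbon with one H, double-bonded to O and single-bonded to carbon.
The molecule carries 2 separate instances of an aldehyde (-CHO) meeting every constraint; each maps to a distinct set of atoms, giving 2 matches.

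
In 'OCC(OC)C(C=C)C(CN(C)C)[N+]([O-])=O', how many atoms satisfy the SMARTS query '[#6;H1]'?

The query [#6;H1] means: any carbon bearing exactly one hydrogen.
Check the 16 heavy atoms by environment: 3× C (H2) → no; 4× C (H1) → match; 1× N (H0) → no; 3× C (H3) → no; 2× O (H0) → no; 1× N (charge +1, H0) → no; 1× O (charge -1, H0) → no; 1× O (H1) → no.
That gives 4 matching atoms.

4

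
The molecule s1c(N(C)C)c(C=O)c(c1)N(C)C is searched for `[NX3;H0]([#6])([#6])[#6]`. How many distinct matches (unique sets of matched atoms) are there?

2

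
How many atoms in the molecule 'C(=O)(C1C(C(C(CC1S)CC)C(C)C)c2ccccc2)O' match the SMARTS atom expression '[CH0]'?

1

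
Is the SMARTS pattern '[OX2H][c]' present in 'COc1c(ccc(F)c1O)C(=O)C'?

Yes

The pattern [OX2H][c] describes a hydroxyl oxygen attached to an aromatic carbon — a phenol.
The molecule carries a hydroxyl group (-OH), whose atoms satisfy every constraint of the query, so the pattern matches.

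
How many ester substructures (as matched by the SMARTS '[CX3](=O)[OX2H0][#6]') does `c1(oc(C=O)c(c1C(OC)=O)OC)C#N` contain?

[CX3](=O)[OX2H0][#6] is the SMARTS for an ester: a carbonyl carbon bonded to an oxygen that is itself bonded to carbon (no H on that O).
Exactly one fragment in the molecule meets all constraints, giving 1 match.

1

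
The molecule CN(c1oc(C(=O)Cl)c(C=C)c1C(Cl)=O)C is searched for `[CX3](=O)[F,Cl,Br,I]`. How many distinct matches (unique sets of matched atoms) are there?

[CX3](=O)[F,Cl,Br,I] is the SMARTS for an acyl halide: a carbonyl carbon bonded to a halogen.
The molecule carries 2 separate instances of an acyl chloride (-C(=O)Cl) meeting every constraint; each maps to a distinct set of atoms, giving 2 matches.

2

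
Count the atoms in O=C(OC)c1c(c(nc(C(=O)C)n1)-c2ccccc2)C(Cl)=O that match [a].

12

The query [a] means: a matches any aromatic atom.
Check the 22 heavy atoms by environment: 2× n (aromatic) → match; 10× c (aromatic) → match; 5× C → no; 4× O → no; 1× Cl → no.
Summing the matching environments: 2 + 10 = 12 matching atoms.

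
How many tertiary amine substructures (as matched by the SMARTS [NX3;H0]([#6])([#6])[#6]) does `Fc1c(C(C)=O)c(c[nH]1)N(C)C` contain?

[NX3;H0]([#6])([#6])[#6] is the SMARTS for a tertiary amine: a trivalent nitrogen with no H, bonded to three carbons.
Exactly one fragment in the molecule meets all constraints, giving 1 match.

1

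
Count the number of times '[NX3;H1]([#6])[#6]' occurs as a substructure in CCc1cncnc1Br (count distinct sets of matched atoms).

[NX3;H1]([#6])[#6] is the SMARTS for a secondary amine: a trivalent nitrogen with one H, bonded to two carbons.
No fragment in the molecule satisfies every constraint, giving 0 matches.

0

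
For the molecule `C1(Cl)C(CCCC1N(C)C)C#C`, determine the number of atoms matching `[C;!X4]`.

Check the 12 heavy atoms by environment: 8× C (X4) → no; 2× C (X2) → match; 1× Cl (X1) → no; 1× N (X3) → no.
That gives 2 matching atoms.

2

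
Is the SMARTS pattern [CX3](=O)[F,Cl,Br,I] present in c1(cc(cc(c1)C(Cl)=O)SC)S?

Yes

The pattern [CX3](=O)[F,Cl,Br,I] describes a carbonyl carbon bonded to a halogen — an acyl halide.
The molecule carries an acyl chloride (-C(=O)Cl), whose atoms satisfy every constraint of the query, so the pattern matches.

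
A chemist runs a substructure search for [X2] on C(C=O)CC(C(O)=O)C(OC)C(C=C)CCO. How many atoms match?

The query [X2] means: any atom with exactly two total connections (bonds + H).
Check the 17 heavy atoms by environment: 8× C (X4) → no; 3× O (X2) → match; 4× C (X3) → no; 2× O (X1) → no.
That gives 3 matching atoms.

3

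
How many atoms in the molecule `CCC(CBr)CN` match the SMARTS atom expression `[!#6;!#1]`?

2

The query [!#6;!#1] means: not carbon and not hydrogen — any heteroatom.
Check the 7 heavy atoms by environment: 5× C → no; 1× Br → match; 1× N → match.
Summing the matching environments: 1 + 1 = 2 matching atoms.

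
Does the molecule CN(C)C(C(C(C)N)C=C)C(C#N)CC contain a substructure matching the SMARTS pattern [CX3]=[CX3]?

The pattern [CX3]=[CX3] describes a non-aromatic C=C double bond between two sp2 carbons — an alkene.
The molecule carries a vinyl group (-CH=CH2), whose atoms satisfy every constraint of the query, so the pattern matches.

Yes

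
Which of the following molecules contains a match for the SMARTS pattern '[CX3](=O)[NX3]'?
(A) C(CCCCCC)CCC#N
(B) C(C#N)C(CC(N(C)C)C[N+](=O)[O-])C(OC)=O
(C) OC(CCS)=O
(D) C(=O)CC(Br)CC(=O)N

[CX3](=O)[NX3] describes a carbonyl carbon bonded to a trivalent nitrogen (an amide).
(A) has a nitrile (-C#N) but the nitrile N is NX1 (triple-bonded), not NX3.
(B) has a methyl-ester group (-C(=O)OCH3) but the carbonyl is bonded to O, not to an NX3 nitrogen.
(C) has a carboxylic acid group (-C(=O)OH) but the carbonyl is bonded to O, not to an NX3 nitrogen.
(D) contains a primary amide (-C(=O)NH2), which satisfies every atom and bond constraint.
So the answer is (D).

D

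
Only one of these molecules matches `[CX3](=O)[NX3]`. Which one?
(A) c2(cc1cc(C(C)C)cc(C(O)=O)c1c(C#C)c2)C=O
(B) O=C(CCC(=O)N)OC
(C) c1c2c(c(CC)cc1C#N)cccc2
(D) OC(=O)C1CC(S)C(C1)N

B

[CX3](=O)[NX3] describes a carbonyl carbon bonded to a trivalent nitrogen (an amide).
(A) has a carboxylic acid group (-C(=O)OH) but the carbonyl is bonded to O, not to an NX3 nitrogen.
(B) contains a primary amide (-C(=O)NH2), which satisfies every atom and bond constraint.
(C) has a nitrile (-C#N) but the nitrile N is NX1 (triple-bonded), not NX3.
(D) has a carboxylic acid group (-C(=O)OH) but the carbonyl is bonded to O, not to an NX3 nitrogen.
So the answer is (B).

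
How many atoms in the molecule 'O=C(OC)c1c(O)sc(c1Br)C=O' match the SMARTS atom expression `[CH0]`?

The query [CH0] means: aliphatic carbon with no attached hydrogen.
Check the 13 heavy atoms by environment: 1× s (aromatic, H0) → no; 4× c (aromatic, H0) → no; 1× C (H0) → match; 3× O (H0) → no; 1× C (H3) → no; 1× Br (H0) → no; 1× C (H1) → no; 1× O (H1) → no.
That gives 1 matching atom.

1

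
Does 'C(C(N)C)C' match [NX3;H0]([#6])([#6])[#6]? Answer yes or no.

The pattern [NX3;H0]([#6])([#6])[#6] describes a trivalent nitrogen with no H, bonded to three carbons — a tertiary amine.
The closest candidate here is a primary amino group (-NH2), but the nitrogen has H2, not H0 with three carbons. No other fragment satisfies the full query, so there is no match.

No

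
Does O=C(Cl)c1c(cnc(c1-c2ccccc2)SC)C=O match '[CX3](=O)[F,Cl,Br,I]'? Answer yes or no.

Yes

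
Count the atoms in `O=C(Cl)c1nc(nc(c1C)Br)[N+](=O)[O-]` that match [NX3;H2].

The query [NX3;H2] means: aliphatic N with 3 total connections, two of them H — an -NH2 nitrogen (amine or amide).
Check the 14 heavy atoms by environment: 2× n (aromatic, H0, X2) → no; 4× c (aromatic, H0, X3) → no; 1× C (H3, X4) → no; 1× Br (H0, X1) → no; 1× N (charge +1, H0, X3) → no; 1× O (charge -1, H0, X1) → no; 2× O (H0, X1) → no; 1× C (H0, X3) → no; 1× Cl (H0, X1) → no.
No environment satisfies the query, so 0 matching atoms.

0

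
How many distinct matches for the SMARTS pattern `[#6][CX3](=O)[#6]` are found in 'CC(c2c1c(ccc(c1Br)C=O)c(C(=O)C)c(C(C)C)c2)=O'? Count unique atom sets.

[#6][CX3](=O)[#6] is the SMARTS for a ketone: a carbonyl carbon (no H) flanked by two carbons.
The molecule carries 2 separate instances of an acetyl/ketone group (-C(=O)CH3) meeting every constraint; each maps to a distinct set of atoms, giving 2 matches.

2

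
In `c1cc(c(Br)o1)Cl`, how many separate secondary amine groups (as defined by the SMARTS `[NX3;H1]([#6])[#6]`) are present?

0

[NX3;H1]([#6])[#6] is the SMARTS for a secondary amine: a trivalent nitrogen with one H, bonded to two carbons.
No fragment in the molecule satisfies every constraint, giving 0 matches.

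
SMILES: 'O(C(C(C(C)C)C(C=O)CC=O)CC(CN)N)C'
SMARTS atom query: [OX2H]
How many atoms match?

Check the 18 heavy atoms by environment: 3× C (H2, X4) → no; 5× C (H1, X4) → no; 2× N (H2, X3) → no; 2× C (H1, X3) → no; 2× O (H0, X1) → no; 1× O (H0, X2) → no; 3× C (H3, X4) → no.
No environment satisfies the query, so 0 matching atoms.

0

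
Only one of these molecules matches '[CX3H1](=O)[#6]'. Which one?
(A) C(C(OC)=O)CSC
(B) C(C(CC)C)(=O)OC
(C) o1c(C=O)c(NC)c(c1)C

C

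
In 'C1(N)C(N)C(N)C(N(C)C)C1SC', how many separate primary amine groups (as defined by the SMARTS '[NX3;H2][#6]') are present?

3

[NX3;H2][#6] is the SMARTS for a primary amine: a trivalent nitrogen with two H attached to carbon.
The molecule carries 3 separate instances of a primary amino group (-NH2) meeting every constraint; each maps to a distinct set of atoms, giving 3 matches.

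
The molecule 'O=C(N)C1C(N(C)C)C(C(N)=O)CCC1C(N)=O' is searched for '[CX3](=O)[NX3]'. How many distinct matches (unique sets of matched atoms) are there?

[CX3](=O)[NX3] is the SMARTS for an amide: a carbonyl carbon bonded to a trivalent nitrogen.
The molecule carries 3 separate instances of a primary amide (-C(=O)NH2) meeting every constraint; each maps to a distinct set of atoms, giving 3 matches.

3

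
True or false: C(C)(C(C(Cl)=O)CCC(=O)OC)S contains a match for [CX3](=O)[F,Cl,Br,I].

True

The pattern [CX3](=O)[F,Cl,Br,I] describes a carbonyl carbon bonded to a halogen — an acyl halide.
The molecule carries an acyl chloride (-C(=O)Cl), whose atoms satisfy every constraint of the query, so the pattern matches.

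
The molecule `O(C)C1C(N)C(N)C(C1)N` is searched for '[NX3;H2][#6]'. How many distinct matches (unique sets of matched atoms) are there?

[NX3;H2][#6] is the SMARTS for a primary amine: a trivalent nitrogen with two H attached to carbon.
The molecule carries 3 separate instances of a primary amino group (-NH2) meeting every constraint; each maps to a distinct set of atoms, giving 3 matches.

3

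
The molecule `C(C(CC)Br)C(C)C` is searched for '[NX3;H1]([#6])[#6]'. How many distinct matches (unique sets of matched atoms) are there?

0

[NX3;H1]([#6])[#6] is the SMARTS for a secondary amine: a trivalent nitrogen with one H, bonded to two carbons.
No fragment in the molecule satisfies every constraint, giving 0 matches.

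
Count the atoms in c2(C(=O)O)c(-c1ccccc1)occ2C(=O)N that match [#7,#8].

The query [#7,#8] means: nitrogen or oxygen (comma = OR).
Check the 17 heavy atoms by environment: 1× o (aromatic) → match; 10× c (aromatic) → no; 2× C → no; 3× O → match; 1× N → match.
Summing the matching environments: 1 + 3 + 1 = 5 matching atoms.

5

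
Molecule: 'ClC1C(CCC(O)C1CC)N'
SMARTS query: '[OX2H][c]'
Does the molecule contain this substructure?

No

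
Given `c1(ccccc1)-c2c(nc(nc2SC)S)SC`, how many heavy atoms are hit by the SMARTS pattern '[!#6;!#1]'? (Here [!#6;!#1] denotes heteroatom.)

5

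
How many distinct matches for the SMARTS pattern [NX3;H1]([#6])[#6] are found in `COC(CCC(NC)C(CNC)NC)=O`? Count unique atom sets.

3

[NX3;H1]([#6])[#6] is the SMARTS for a secondary amine: a trivalent nitrogen with one H, bonded to two carbons.
The molecule carries 3 separate instances of an N-methylamino group (-NHCH3) meeting every constraint; each maps to a distinct set of atoms, giving 3 matches.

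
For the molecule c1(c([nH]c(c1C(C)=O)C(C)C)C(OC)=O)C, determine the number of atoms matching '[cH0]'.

4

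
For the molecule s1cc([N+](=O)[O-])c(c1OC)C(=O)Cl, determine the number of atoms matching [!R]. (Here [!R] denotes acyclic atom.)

8

The query [!R] means: !R matches any atom not in a ring.
Check the 13 heavy atoms by environment: 1× s (aromatic, in 5-ring) → no; 4× c (aromatic, in 5-ring) → no; 2× C (acyclic) → match; 3× O (acyclic) → match; 1× Cl (acyclic) → match; 1× N (charge +1, acyclic) → match; 1× O (charge -1, acyclic) → match.
Summing the matching environments: 2 + 3 + 1 + 1 + 1 = 8 matching atoms.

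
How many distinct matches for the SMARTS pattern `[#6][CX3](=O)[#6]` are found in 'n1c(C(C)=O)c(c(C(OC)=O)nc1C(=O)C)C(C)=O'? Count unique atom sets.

3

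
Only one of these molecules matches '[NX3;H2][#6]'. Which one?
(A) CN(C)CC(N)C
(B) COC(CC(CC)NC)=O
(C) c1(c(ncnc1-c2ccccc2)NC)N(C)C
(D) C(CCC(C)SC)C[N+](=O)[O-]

A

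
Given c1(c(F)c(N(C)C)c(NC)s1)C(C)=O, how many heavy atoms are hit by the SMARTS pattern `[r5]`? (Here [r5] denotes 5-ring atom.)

5

The query [r5] means: r5 matches atoms in a five-membered ring.
Check the 14 heavy atoms by environment: 1× s (aromatic, in 5-ring) → match; 4× c (aromatic, in 5-ring) → match; 5× C (acyclic) → no; 1× O (acyclic) → no; 2× N (acyclic) → no; 1× F (acyclic) → no.
Summing the matching environments: 1 + 4 = 5 matching atoms.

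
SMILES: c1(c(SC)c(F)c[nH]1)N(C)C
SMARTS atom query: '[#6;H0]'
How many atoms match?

3

The query [#6;H0] means: any carbon with no attached hydrogen.
Check the 11 heavy atoms by environment: 1× n (aromatic, H1) → no; 1× c (aromatic, H1) → no; 3× c (aromatic, H0) → match; 1× F (H0) → no; 1× N (H0) → no; 3× C (H3) → no; 1× S (H0) → no.
That gives 3 matching atoms.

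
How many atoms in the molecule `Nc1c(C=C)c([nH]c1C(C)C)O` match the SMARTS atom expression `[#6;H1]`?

The query [#6;H1] means: any carbon bearing exactly one hydrogen.
Check the 12 heavy atoms by environment: 1× n (aromatic, H1) → no; 4× c (aromatic, H0) → no; 1× N (H2) → no; 2× C (H1) → match; 1× C (H2) → no; 2× C (H3) → no; 1× O (H1) → no.
That gives 2 matching atoms.

2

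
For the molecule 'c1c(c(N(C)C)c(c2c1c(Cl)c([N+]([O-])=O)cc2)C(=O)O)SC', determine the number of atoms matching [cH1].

The query [cH1] means: aromatic carbon bearing exactly one hydrogen.
Check the 22 heavy atoms by environment: 7× c (aromatic, H0) → no; 3× c (aromatic, H1) → match; 1× Cl (H0) → no; 1× N (charge +1, H0) → no; 1× O (charge -1, H0) → no; 2× O (H0) → no; 1× N (H0) → no; 3× C (H3) → no; 1× S (H0) → no; 1× C (H0) → no; 1× O (H1) → no.
That gives 3 matching atoms.

3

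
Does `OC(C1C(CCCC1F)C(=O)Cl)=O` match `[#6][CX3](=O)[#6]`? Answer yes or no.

No

The pattern [#6][CX3](=O)[#6] describes a carbonyl carbon (no H) flanked by two carbons — a ketone.
The closest candidate here is a carboxylic acid group (-C(=O)OH), but one neighbour of the carbonyl carbon is O, not C. No other fragment satisfies the full query, so there is no match.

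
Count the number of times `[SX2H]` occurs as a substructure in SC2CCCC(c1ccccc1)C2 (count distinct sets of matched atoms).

1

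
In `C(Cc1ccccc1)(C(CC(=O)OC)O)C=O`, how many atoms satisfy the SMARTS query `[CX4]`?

5

Check the 17 heavy atoms by environment: 5× C (X4) → match; 6× c (aromatic, X3) → no; 2× O (X2) → no; 2× C (X3) → no; 2× O (X1) → no.
That gives 5 matching atoms.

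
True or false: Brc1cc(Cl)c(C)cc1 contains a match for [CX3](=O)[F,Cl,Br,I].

False

The pattern [CX3](=O)[F,Cl,Br,I] describes a carbonyl carbon bonded to a halogen — an acyl halide.
The closest candidate here is a chloro substituent, but the Cl is not on a carbonyl carbon. No other fragment satisfies the full query, so there is no match.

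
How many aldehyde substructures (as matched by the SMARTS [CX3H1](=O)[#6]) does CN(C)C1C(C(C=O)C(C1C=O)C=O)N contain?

[CX3H1](=O)[#6] is the SMARTS for an aldehyde: an sp2 carbon with one H, double-bonded to O and single-bonded to carbon.
The molecule carries 3 separate instances of an aldehyde (-CHO) meeting every constraint; each maps to a distinct set of atoms, giving 3 matches.

3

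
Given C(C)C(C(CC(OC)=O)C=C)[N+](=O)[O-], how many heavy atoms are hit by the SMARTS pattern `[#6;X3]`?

3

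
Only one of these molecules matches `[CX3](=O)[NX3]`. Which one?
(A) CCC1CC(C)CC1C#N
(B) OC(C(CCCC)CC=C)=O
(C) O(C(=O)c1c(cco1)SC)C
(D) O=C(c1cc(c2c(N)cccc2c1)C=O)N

D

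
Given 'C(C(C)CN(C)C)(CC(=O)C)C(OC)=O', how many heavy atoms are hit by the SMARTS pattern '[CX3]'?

2

Check the 15 heavy atoms by environment: 9× C (X4) → no; 2× C (X3) → match; 2× O (X1) → no; 1× N (X3) → no; 1× O (X2) → no.
That gives 2 matching atoms.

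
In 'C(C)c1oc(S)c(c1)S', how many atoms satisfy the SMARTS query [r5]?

5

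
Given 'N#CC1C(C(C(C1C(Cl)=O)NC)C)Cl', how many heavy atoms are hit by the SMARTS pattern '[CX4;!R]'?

2

Check the 14 heavy atoms by environment: 5× C (X4, in 5-ring) → no; 2× C (X4, acyclic) → match; 1× C (X2, acyclic) → no; 1× N (X1, acyclic) → no; 1× C (X3, acyclic) → no; 1× O (X1, acyclic) → no; 2× Cl (X1, acyclic) → no; 1× N (X3, acyclic) → no.
That gives 2 matching atoms.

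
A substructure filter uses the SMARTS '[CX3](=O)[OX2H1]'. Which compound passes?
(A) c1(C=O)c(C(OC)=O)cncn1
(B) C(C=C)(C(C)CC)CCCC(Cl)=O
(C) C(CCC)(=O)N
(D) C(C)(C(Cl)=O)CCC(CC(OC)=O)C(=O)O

D

[CX3](=O)[OX2H1] describes an sp2 carbon double-bonded to O and single-bonded to an -OH oxygen (a carboxylic acid).
(A) has a methyl-ester group (-C(=O)OCH3) but the singly-bonded O has no H (OX2H0, not OX2H1).
(B) has an acyl chloride (-C(=O)Cl) but the carbonyl is bonded to Cl, not to an -OH oxygen.
(C) has a primary amide (-C(=O)NH2) but the carbonyl is bonded to N, not to an -OH oxygen.
(D) contains a carboxylic acid group (-C(=O)OH), which satisfies every atom and bond constraint.
So the answer is (D).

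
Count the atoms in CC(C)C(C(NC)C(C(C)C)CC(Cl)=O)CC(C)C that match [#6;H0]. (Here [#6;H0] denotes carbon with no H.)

1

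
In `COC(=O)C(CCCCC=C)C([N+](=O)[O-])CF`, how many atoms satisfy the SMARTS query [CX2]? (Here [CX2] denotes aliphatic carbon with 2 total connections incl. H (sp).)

0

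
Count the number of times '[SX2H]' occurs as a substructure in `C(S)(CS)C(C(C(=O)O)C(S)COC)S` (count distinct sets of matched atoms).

4

[SX2H] is the SMARTS for a thiol: an aliphatic sulfur with two connections, one being H.
The molecule carries 4 separate instances of a thiol (-SH) meeting every constraint; each maps to a distinct set of atoms, giving 4 matches.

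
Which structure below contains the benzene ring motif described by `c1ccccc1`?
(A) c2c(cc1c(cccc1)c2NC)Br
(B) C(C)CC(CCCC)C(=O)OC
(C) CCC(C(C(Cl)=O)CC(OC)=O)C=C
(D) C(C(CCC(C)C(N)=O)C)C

A

c1ccccc1 describes six aromatic carbons in a ring (a benzene ring).
(A) contains the required atom environment, so the pattern matches.
(B) has a methyl group (-CH3) but no six-membered all-carbon aromatic ring is present.
(C) has a methyl group (-CH3) but no six-membered all-carbon aromatic ring is present.
(D) has a methyl group (-CH3) but no six-membered all-carbon aromatic ring is present.
So the answer is (A).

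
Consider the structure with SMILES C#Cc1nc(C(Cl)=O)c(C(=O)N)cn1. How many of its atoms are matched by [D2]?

4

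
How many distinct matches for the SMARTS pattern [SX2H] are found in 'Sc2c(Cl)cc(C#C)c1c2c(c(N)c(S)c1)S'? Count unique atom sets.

3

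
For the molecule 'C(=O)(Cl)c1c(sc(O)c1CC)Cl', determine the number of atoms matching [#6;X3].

5

The query [#6;X3] means: any carbon (aromatic or not) with three total connections.
Check the 12 heavy atoms by environment: 1× s (aromatic, X2) → no; 4× c (aromatic, X3) → match; 1× C (X3) → match; 1× O (X1) → no; 2× Cl (X1) → no; 1× O (X2) → no; 2× C (X4) → no.
Summing the matching environments: 4 + 1 = 5 matching atoms.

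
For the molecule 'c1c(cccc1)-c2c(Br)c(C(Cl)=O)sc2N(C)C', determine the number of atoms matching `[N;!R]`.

1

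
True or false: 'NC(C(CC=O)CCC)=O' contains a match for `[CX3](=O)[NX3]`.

True

The pattern [CX3](=O)[NX3] describes a carbonyl carbon bonded to a trivalent nitrogen — an amide.
The molecule carries a primary amide (-C(=O)NH2), whose atoms satisfy every constraint of the query, so the pattern matches.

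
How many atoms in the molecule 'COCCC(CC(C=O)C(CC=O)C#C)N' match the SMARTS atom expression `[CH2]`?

4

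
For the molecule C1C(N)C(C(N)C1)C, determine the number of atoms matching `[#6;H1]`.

3

The query [#6;H1] means: any carbon bearing exactly one hydrogen.
Check the 8 heavy atoms by environment: 3× C (H1) → match; 2× C (H2) → no; 1× C (H3) → no; 2× N (H2) → no.
That gives 3 matching atoms.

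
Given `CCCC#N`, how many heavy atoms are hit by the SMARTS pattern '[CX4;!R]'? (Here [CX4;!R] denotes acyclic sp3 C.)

3

The query [CX4;!R] means: aliphatic carbon with four total connections, not in a ring.
Check the 5 heavy atoms by environment: 3× C (X4, acyclic) → match; 1× C (X2, acyclic) → no; 1× N (X1, acyclic) → no.
That gives 3 matching atoms.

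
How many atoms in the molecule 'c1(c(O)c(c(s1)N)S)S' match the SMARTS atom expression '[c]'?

The query [c] means: lowercase c matches aromatic carbon only.
Check the 9 heavy atoms by environment: 1× s (aromatic) → no; 4× c (aromatic) → match; 2× S → no; 1× N → no; 1× O → no.
That gives 4 matching atoms.

4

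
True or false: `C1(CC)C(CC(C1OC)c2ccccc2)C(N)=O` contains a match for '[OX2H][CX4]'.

The pattern [OX2H][CX4] describes a hydroxyl oxygen bound to an sp3 (X4) carbon — an aliphatic alcohol.
The closest candidate here is a methoxy ether (-OCH3), but the oxygen has H0 (ether), not H1. No other fragment satisfies the full query, so there is no match.

False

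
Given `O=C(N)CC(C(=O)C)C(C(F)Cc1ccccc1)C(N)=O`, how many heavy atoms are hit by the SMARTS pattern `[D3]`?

Check the 21 heavy atoms by environment: 2× C (D2) → no; 6× C (D3) → match; 3× O (D1) → no; 1× C (D1) → no; 2× N (D1) → no; 1× F (D1) → no; 1× c (aromatic, D3) → match; 5× c (aromatic, D2) → no.
Summing the matching environments: 6 + 1 = 7 matching atoms.

7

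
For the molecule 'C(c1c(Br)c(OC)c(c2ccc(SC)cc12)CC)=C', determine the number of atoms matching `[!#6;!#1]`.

The query [!#6;!#1] means: not carbon and not hydrogen — any heteroatom.
Check the 19 heavy atoms by environment: 10× c (aromatic) → no; 1× Br → match; 6× C → no; 1× S → match; 1× O → match.
Summing the matching environments: 1 + 1 + 1 = 3 matching atoms.

3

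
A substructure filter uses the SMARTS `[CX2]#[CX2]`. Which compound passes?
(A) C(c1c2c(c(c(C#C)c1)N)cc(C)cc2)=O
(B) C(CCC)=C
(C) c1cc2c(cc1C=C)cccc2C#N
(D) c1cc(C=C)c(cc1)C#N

[CX2]#[CX2] describes a carbon-carbon triple bond (an alkyne).
(A) contains an ethynyl group (-C#CH), which satisfies every atom and bond constraint.
(B) has a vinyl group (-CH=CH2) but the C=C is a double bond; both carbons are CX3, not CX2.
(C) has a nitrile (-C#N) but the triple bond is C#N, not C#C.
(D) has a nitrile (-C#N) but the triple bond is C#N, not C#C.
So the answer is (A).

A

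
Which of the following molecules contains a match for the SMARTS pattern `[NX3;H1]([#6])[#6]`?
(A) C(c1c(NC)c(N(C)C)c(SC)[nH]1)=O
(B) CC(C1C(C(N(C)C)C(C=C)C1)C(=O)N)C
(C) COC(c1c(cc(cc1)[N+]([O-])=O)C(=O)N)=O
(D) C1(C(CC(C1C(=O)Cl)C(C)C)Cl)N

A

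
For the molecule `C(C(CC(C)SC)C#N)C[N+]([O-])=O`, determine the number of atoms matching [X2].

2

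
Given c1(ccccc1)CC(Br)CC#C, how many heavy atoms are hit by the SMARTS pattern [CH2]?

2

Check the 12 heavy atoms by environment: 2× C (H2) → match; 2× C (H1) → no; 1× c (aromatic, H0) → no; 5× c (aromatic, H1) → no; 1× Br (H0) → no; 1× C (H0) → no.
That gives 2 matching atoms.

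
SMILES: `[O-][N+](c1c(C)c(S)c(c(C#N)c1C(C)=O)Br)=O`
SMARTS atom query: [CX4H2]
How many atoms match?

0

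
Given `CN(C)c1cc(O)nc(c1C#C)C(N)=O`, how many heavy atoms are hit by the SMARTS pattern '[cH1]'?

The query [cH1] means: aromatic carbon bearing exactly one hydrogen.
Check the 15 heavy atoms by environment: 1× n (aromatic, H0) → no; 4× c (aromatic, H0) → no; 1× c (aromatic, H1) → match; 2× C (H0) → no; 1× O (H0) → no; 1× N (H2) → no; 1× O (H1) → no; 1× N (H0) → no; 2× C (H3) → no; 1× C (H1) → no.
That gives 1 matching atom.

1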